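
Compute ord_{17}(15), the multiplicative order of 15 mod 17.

By Lagrange's theorem, ord_17(15) divides φ(17) = 17 − 1 = 16 = 2^4.
Divisors of 16: 1, 2, 4, 8, 16.
Compute 15^d (mod 17) for the divisors d until we hit 1:
15^1 ≡ 15 (mod 17)
15^2 ≡ 4 (mod 17)
15^4 ≡ 16 (mod 17)
15^8 ≡ 1 (mod 17) ✓
The smallest such exponent is 8, so the order of 15 is 8.

8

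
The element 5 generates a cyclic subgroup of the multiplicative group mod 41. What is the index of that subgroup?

2

By Lagrange's theorem, ord_41(5) divides φ(41) = 41 − 1 = 40 = 2^3 · 5.
Divisors of 40: 1, 2, 4, 5, 8, 10, 20, 40.
Compute 5^d (mod 41) for the divisors d until we hit 1:
5^1 ≡ 5 (mod 41)
5^2 ≡ 25 (mod 41)
5^4 ≡ 10 (mod 41)
5^5 ≡ 9 (mod 41)
5^8 ≡ 18 (mod 41)
5^10 ≡ 40 (mod 41)
5^20 ≡ 1 (mod 41) ✓
So ord_41(5) = 20, hence |⟨5⟩| = 20.
The index is φ(41) / ord(5) = 40 / 20 = 2.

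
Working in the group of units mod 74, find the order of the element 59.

36

By Lagrange's theorem, ord_74(59) divides φ(74) = φ(2)·φ(37) = 1·36 = 36 = 2^2 · 3^2.
Divisors of 36: 1, 2, 3, 4, 6, 9, 12, 18, 36.
Evaluate successive powers at the divisors of 36:
59^1 ≡ 59 (mod 74)
59^2 ≡ 3 (mod 74)
59^3 ≡ 29 (mod 74)
59^4 ≡ 9 (mod 74)
59^6 ≡ 27 (mod 74)
59^9 ≡ 43 (mod 74)
59^12 ≡ 63 (mod 74)
59^18 ≡ 73 (mod 74)
59^36 ≡ 1 (mod 74) ✓
Hence ord(59) = 36.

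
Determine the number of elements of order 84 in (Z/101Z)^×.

φ(101) = 101 − 1 = 100 = 2^2 · 5^2.
(Z/101Z)^× is cyclic (|G| = 100); a cyclic group of order m has exactly φ(d) elements of each order d | m, and none otherwise.
Here 100 is not a multiple of 84, so there are no elements of order 84.

0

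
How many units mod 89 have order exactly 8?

4

φ(89) = 89 − 1 = 88 = 2^3 · 11.
In a cyclic group of order 88, there are φ(d) elements of order d for each divisor d of 88, and zero for non-divisors.
8 = 2^3 divides 88, and φ(8) = 4.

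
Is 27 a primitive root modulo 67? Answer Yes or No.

No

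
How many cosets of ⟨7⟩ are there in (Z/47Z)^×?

2

The order of 7 must divide φ(47) = 47 − 1 = 46 = 2 · 23.
Divisors of 46: 1, 2, 23, 46.
Test each divisor d:
7^1 ≡ 7 (mod 47)
7^2 ≡ 2 (mod 47)
7^23 ≡ 1 (mod 47) ✓
So ord_47(7) = 23, hence |⟨7⟩| = 23.
[(Z/47Z)^× : ⟨7⟩] = 46/23 = 2.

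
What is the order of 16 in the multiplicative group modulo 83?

41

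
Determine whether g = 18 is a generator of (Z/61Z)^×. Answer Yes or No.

Yes

φ(61) = 61 − 1 = 60 = 2^2 · 3 · 5.
Test 18^(60/q) mod 61 for each prime factor q of 60:
18^30 ≡ 60 (mod 61)  [q = 2: ≢ 1 ✓]
18^20 ≡ 47 (mod 61)  [q = 3: ≢ 1 ✓]
18^12 ≡ 58 (mod 61)  [q = 5: ≢ 1 ✓]
Every test exponent gives a nontrivial residue, hence 18 generates the full group.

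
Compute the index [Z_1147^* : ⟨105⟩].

18

ord(105) | φ(1147) = φ(31·37) = (31−1)·(37−1) = 30·36 = 1080 = 2^3 · 3^3 · 5.
Divisors of 1080: 1, 2, 3, 4, 5, 6, 8, 9, 10, 12, 15, 18, 20, 24, 27, 30, 36, 40, 45, 54, 60, 72, 90, 108, 120, 135, 180, 216, 270, 360, 540, 1080.
Check 105^d mod 1147 for each divisor in increasing order:
105^1 ≡ 105
105^2 ≡ 702
105^3 ≡ 302
105^4 ≡ 741
105^5 ≡ 956
105^6 ≡ 591
105^8 ≡ 815
105^9 ≡ 697
105^10 ≡ 924
105^12 ≡ 593
105^15 ≡ 154
105^18 ≡ 628
105^20 ≡ 408
105^24 ≡ 667
105^27 ≡ 709
105^30 ≡ 776
105^36 ≡ 963
105^40 ≡ 149
105^45 ≡ 216
105^54 ≡ 295
105^60 ≡ 1
So ord_1147(105) = 60, hence |⟨105⟩| = 60.
Index = |(Z/1147Z)^×| / |⟨105⟩| = 1080 / 60 = 18.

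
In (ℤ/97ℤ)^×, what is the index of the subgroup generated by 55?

ord(55) | φ(97) = 97 − 1 = 96 = 2^5 · 3.
Divisors of 96: 1, 2, 3, 4, 6, 8, 12, 16, 24, 32, 48, 96.
Evaluate successive powers at the divisors of 96:
55^1 ≡ 55 (mod 97)
55^2 ≡ 18 (mod 97)
55^3 ≡ 20 (mod 97)
55^4 ≡ 33 (mod 97)
55^6 ≡ 12 (mod 97)
55^8 ≡ 22 (mod 97)
55^12 ≡ 47 (mod 97)
55^16 ≡ 96 (mod 97)
55^24 ≡ 75 (mod 97)
55^32 ≡ 1 (mod 97) ✓
So ord_97(55) = 32, hence |⟨55⟩| = 32.
The index is φ(97) / ord(55) = 96 / 32 = 3.

3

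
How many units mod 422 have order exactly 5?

4

φ(422) = φ(2)·φ(211) = 1·210 = 210 = 2 · 3 · 5 · 7.
(Z/422Z)^× is cyclic (|G| = 210); a cyclic group of order m has exactly φ(d) elements of each order d | m, and none otherwise.
5 | 210, and φ(5) = 5 − 1 = 4.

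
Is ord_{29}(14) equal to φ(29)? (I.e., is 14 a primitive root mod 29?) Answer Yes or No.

Yes

φ(29) = 29 − 1 = 28 = 2^2 · 7.
14 is a primitive root mod 29 iff 14^(φ(29)/q) ≢ 1 for every prime q | φ(29), i.e. q ∈ {2, 7}.
14^14 ≡ 28 (mod 29)  [q = 2: ≢ 1 ✓]
14^4 ≡ 20 (mod 29)  [q = 7: ≢ 1 ✓]
Every test exponent gives a nontrivial residue, hence 14 generates the full group.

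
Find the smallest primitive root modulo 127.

φ(127) = 127 − 1 = 126 = 2 · 3^2 · 7.
Test candidates g = 2, 3, … against the prime factors q ∈ {2, 3, 7} of φ(127): g is a generator iff g^(126/q) ≢ 1 for every such q.
g = 2: 2^63 ≡ 1 — hits 1, so not a primitive root.
g = 3: 3^63 ≡ 126; 3^42 ≡ 107; 3^18 ≡ 4 — none is 1, so 3 is a primitive root.
Hence the least primitive root of 127 is 3.

3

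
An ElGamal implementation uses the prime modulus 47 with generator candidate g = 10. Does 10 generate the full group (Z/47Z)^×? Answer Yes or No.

φ(47) = 47 − 1 = 46 = 2 · 23.
It suffices to check that the order of 10 is not a proper divisor of 46: compute 10^(46/q) for q ∈ {2, 23}.
10^23 ≡ 46 (mod 47)  [q = 2: ≢ 1 ✓]
10^2 ≡ 6 (mod 47)  [q = 23: ≢ 1 ✓]
All checks pass, so 10 has order 46 and is a primitive root modulo 47.

Yes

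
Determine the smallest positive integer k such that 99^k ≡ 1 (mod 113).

28

The order of 99 must divide φ(113) = 113 − 1 = 112 = 2^4 · 7.
Divisors of 112: 1, 2, 4, 7, 8, 14, 16, 28, 56, 112.
Compute 99^d (mod 113) for the divisors d until we hit 1:
99^1 ≡ 99 (mod 113)
99^2 ≡ 83 (mod 113)
99^4 ≡ 109 (mod 113)
99^7 ≡ 15 (mod 113)
99^8 ≡ 16 (mod 113)
99^14 ≡ 112 (mod 113)
99^16 ≡ 30 (mod 113)
99^28 ≡ 1 (mod 113) ✓
Hence ord(99) = 28.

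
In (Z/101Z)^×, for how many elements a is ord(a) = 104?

0

φ(101) = 101 − 1 = 100 = 2^2 · 5^2.
Since (Z/101Z)^× is cyclic of order 100, the number of elements of order d is φ(d) when d | 100 and 0 otherwise.
Here 100 is not a multiple of 104, so there are no elements of order 104.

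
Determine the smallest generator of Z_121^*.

2

φ(121) = φ(11^2) = 11·(11−1) = 110 = 2 · 5 · 11.
g is a primitive root iff g^(110/q) ≢ 1 (mod 121) for each prime q ∈ {2, 5, 11}.
g = 2: 2^55 ≡ 120; 2^22 ≡ 81; 2^10 ≡ 56 — none is 1, so 2 is a primitive root.
Hence the least primitive root of 121 is 2.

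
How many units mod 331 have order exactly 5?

4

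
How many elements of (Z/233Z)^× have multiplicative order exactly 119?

0

φ(233) = 233 − 1 = 232 = 2^3 · 29.
Since (Z/233Z)^× is cyclic of order 232, the number of elements of order d is φ(d) when d | 232 and 0 otherwise.
Here 232 is not a multiple of 119, so there are no elements of order 119.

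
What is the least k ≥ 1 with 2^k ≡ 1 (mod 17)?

8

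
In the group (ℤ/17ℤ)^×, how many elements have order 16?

φ(17) = 17 − 1 = 16 = 2^4.
Since (Z/17Z)^× is cyclic of order 16, the number of elements of order d is φ(d) when d | 16 and 0 otherwise.
16 = 2^4 divides 16, and φ(16) = 8.

8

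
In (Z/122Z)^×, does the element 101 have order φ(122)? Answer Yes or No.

No

φ(122) = φ(2)·φ(61) = 1·60 = 60 = 2^2 · 3 · 5.
It suffices to check that the order of 101 is not a proper divisor of 60: compute 101^(60/q) for q ∈ {2, 3, 5}.
101^30 ≡ 121 (mod 122)  [q = 2: ≢ 1 ✓]
101^20 ≡ 47 (mod 122)  [q = 3: ≢ 1 ✓]
101^12 ≡ 1 (mod 122)  [q = 5: ≡ 1 ✗]
The check at q = 5 fails, so 101 generates a proper subgroup.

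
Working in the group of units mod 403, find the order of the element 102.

60

ord(102) | φ(403) = φ(13·31) = (13−1)·(31−1) = 12·30 = 360 = 2^3 · 3^2 · 5.
Divisors of 360: 1, 2, 3, 4, 5, 6, 8, 9, 10, 12, 15, 18, 20, 24, 30, 36, 40, 45, 60, 72, 90, 120, 180, 360.
Check 102^d mod 403 for each divisor in increasing order:
102^1 ≡ 102 (mod 403)
102^2 ≡ 329 (mod 403)
102^3 ≡ 109 (mod 403)
102^4 ≡ 237 (mod 403)
102^5 ≡ 397 (mod 403)
102^6 ≡ 194 (mod 403)
102^8 ≡ 152 (mod 403)
102^9 ≡ 190 (mod 403)
102^10 ≡ 36 (mod 403)
102^12 ≡ 157 (mod 403)
102^15 ≡ 187 (mod 403)
102^18 ≡ 233 (mod 403)
102^20 ≡ 87 (mod 403)
102^24 ≡ 66 (mod 403)
102^30 ≡ 311 (mod 403)
102^36 ≡ 287 (mod 403)
102^40 ≡ 315 (mod 403)
102^45 ≡ 125 (mod 403)
102^60 ≡ 1 (mod 403) ✓
Therefore the multiplicative order of 102 modulo 403 is 60.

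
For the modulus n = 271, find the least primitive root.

6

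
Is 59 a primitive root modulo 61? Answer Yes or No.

φ(61) = 61 − 1 = 60 = 2^2 · 3 · 5.
It suffices to check that the order of 59 is not a proper divisor of 60: compute 59^(60/q) for q ∈ {2, 3, 5}.
59^30 ≡ 60 (mod 61)  [q = 2: ≢ 1 ✓]
59^20 ≡ 47 (mod 61)  [q = 3: ≢ 1 ✓]
59^12 ≡ 9 (mod 61)  [q = 5: ≢ 1 ✓]
Every test exponent gives a nontrivial residue, hence 59 generates the full group.

Yes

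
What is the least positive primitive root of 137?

φ(137) = 137 − 1 = 136 = 2^3 · 17.
g is a primitive root iff g^(136/q) ≢ 1 (mod 137) for each prime q ∈ {2, 17}.
g = 2: 2^68 ≡ 1 — hits 1, so not a primitive root.
g = 3: 3^68 ≡ 136; 3^8 ≡ 122 — none is 1, so 3 is a primitive root.
Hence the least primitive root of 137 is 3.

3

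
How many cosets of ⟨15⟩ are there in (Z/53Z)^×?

4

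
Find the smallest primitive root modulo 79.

3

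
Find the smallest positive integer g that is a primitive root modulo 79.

φ(79) = 79 − 1 = 78 = 2 · 3 · 13.
Test candidates g = 2, 3, … against the prime factors q ∈ {2, 3, 13} of φ(79): g is a generator iff g^(78/q) ≢ 1 for every such q.
g = 2: 2^39 ≡ 1 — hits 1, so not a primitive root.
g = 3: 3^39 ≡ 78; 3^26 ≡ 23; 3^6 ≡ 18 — none is 1, so 3 is a primitive root.
The smallest primitive root modulo 79 is 3.

3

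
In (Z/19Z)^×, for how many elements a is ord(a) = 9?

φ(19) = 19 − 1 = 18 = 2 · 3^2.
Since (Z/19Z)^× is cyclic of order 18, the number of elements of order d is φ(d) when d | 18 and 0 otherwise.
9 = 3^2 divides 18, and φ(9) = 6.

6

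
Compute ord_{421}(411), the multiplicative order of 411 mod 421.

140

ord(411) | φ(421) = 421 − 1 = 420 = 2^2 · 3 · 5 · 7.
Divisors of 420: 1, 2, 3, 4, 5, 6, 7, 10, 12, 14, 15, 20, 21, 28, 30, 35, 42, 60, 70, 84, 105, 140, 210, 420.
Check 411^d mod 421 for each divisor in increasing order:
411^1 ≡ 411
411^2 ≡ 100
411^3 ≡ 263
411^4 ≡ 317
411^5 ≡ 198
411^6 ≡ 125
411^7 ≡ 13
411^10 ≡ 51
411^12 ≡ 48
411^14 ≡ 169
411^15 ≡ 415
411^20 ≡ 75
411^21 ≡ 92
411^28 ≡ 354
411^30 ≡ 36
411^35 ≡ 392
411^42 ≡ 44
411^60 ≡ 33
411^70 ≡ 420
411^84 ≡ 252
411^105 ≡ 29
411^140 ≡ 1
The smallest such exponent is 140, so the order of 411 is 140.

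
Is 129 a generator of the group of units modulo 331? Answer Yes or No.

Yes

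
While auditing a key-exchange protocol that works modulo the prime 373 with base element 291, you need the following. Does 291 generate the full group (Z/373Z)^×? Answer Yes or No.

Yes

φ(373) = 373 − 1 = 372 = 2^2 · 3 · 31.
291 is a primitive root mod 373 iff 291^(φ(373)/q) ≢ 1 for every prime q | φ(373), i.e. q ∈ {2, 3, 31}.
291^186 ≡ 372 (mod 373)  [q = 2: ≢ 1 ✓]
291^124 ≡ 284 (mod 373)  [q = 3: ≢ 1 ✓]
291^12 ≡ 360 (mod 373)  [q = 31: ≢ 1 ✓]
All checks pass, so 291 has order 372 and is a primitive root modulo 373.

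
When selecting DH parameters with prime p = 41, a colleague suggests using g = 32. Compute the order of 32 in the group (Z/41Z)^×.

The order of 32 must divide φ(41) = 41 − 1 = 40 = 2^3 · 5.
Divisors of 40: 1, 2, 4, 5, 8, 10, 20, 40.
Check 32^d mod 41 for each divisor in increasing order:
32^1 ≡ 32
32^2 ≡ 40
32^4 ≡ 1
Therefore the multiplicative order of 32 modulo 41 is 4.

4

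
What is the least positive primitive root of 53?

2

φ(53) = 53 − 1 = 52 = 2^2 · 13.
g is a primitive root iff g^(52/q) ≢ 1 (mod 53) for each prime q ∈ {2, 13}.
g = 2: 2^26 ≡ 52; 2^4 ≡ 16 — none is 1, so 2 is a primitive root.
Hence the least primitive root of 53 is 2.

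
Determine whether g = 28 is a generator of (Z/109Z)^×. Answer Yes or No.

φ(109) = 109 − 1 = 108 = 2^2 · 3^3.
An element g generates (Z/109Z)^× iff g^(108/q) ≢ 1 (mod 109) for each prime q ∈ {2, 3}.
28^54 ≡ 1 (mod 109)  [q = 2: ≡ 1 ✗]
28^36 ≡ 63 (mod 109)  [q = 3: ≢ 1 ✓]
The check at q = 2 fails, so 28 generates a proper subgroup.

No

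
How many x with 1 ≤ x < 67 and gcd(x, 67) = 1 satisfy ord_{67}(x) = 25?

0

φ(67) = 67 − 1 = 66 = 2 · 3 · 11.
Since (Z/67Z)^× is cyclic of order 66, the number of elements of order d is φ(d) when d | 66 and 0 otherwise.
Since 25 ∤ 66, the count is 0.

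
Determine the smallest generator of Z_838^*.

11

φ(838) = φ(2)·φ(419) = 1·418 = 418 = 2 · 11 · 19.
Test candidates g = 2, 3, … against the prime factors q ∈ {2, 11, 19} of φ(838): g is a generator iff g^(418/q) ≢ 1 for every such q.
g = 2: gcd(2, 838) = 2 > 1, not a unit — skip.
g = 3: 3^209 ≡ 1 — hits 1, so not a primitive root.
g = 4: gcd(4, 838) = 2 > 1, not a unit — skip.
g = 5: 5^209 ≡ 1 — hits 1, so not a primitive root.
g = 6: gcd(6, 838) = 2 > 1, not a unit — skip.
g = 7: 7^209 ≡ 1 — hits 1, so not a primitive root.
g = 8: gcd(8, 838) = 2 > 1, not a unit — skip.
g = 9: 9^209 ≡ 1 — hits 1, so not a primitive root.
g = 10: gcd(10, 838) = 2 > 1, not a unit — skip.
g = 11: 11^209 ≡ 837; 11^38 ≡ 753; 11^22 ≡ 7 — none is 1, so 11 is a primitive root.
So 11 is the smallest generator of (Z/838Z)^×.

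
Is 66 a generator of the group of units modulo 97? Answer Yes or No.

No

φ(97) = 97 − 1 = 96 = 2^5 · 3.
An element g generates (Z/97Z)^× iff g^(96/q) ≢ 1 (mod 97) for each prime q ∈ {2, 3}.
66^48 ≡ 1 (mod 97)  [q = 2: ≡ 1 ✗]
66^32 ≡ 35 (mod 97)  [q = 3: ≢ 1 ✓]
66^48 ≡ 1 shows ord(66) | 48, strictly less than φ(97); not a primitive root.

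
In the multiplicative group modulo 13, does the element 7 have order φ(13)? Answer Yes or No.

Yes

φ(13) = 13 − 1 = 12 = 2^2 · 3.
Test 7^(12/q) mod 13 for each prime factor q of 12:
7^6 ≡ 12 (mod 13)  [q = 2: ≢ 1 ✓]
7^4 ≡ 9 (mod 13)  [q = 3: ≢ 1 ✓]
Every test exponent gives a nontrivial residue, hence 7 generates the full group.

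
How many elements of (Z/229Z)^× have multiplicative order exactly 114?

36

φ(229) = 229 − 1 = 228 = 2^2 · 3 · 19.
In a cyclic group of order 228, there are φ(d) elements of order d for each divisor d of 228, and zero for non-divisors.
114 = 2 · 3 · 19 divides 228, and φ(114) = 36.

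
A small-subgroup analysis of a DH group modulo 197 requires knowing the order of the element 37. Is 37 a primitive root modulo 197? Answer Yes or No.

φ(197) = 197 − 1 = 196 = 2^2 · 7^2.
It suffices to check that the order of 37 is not a proper divisor of 196: compute 37^(196/q) for q ∈ {2, 7}.
37^98 ≡ 1 (mod 197)  [q = 2: ≡ 1 ✗]
37^28 ≡ 191 (mod 197)  [q = 7: ≢ 1 ✓]
The check at q = 2 fails, so 37 generates a proper subgroup.

No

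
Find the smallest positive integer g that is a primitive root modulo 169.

2

φ(169) = φ(13^2) = 13·(13−1) = 156 = 2^2 · 3 · 13.
g is a primitive root iff g^(156/q) ≢ 1 (mod 169) for each prime q ∈ {2, 3, 13}.
g = 2: 2^78 ≡ 168; 2^52 ≡ 146; 2^12 ≡ 40 — none is 1, so 2 is a primitive root.
Hence the least primitive root of 169 is 2.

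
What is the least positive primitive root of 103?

5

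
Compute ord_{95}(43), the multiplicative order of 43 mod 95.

36

Since 43 ∈ (Z/95Z)^×, its order divides φ(95) = φ(5·19) = (5−1)·(19−1) = 4·18 = 72 = 2^3 · 3^2.
Divisors of 72: 1, 2, 3, 4, 6, 8, 9, 12, 18, 24, 36, 72.
Evaluate successive powers at the divisors of 72:
43^1 ≡ 43 (mod 95)
43^2 ≡ 44 (mod 95)
43^3 ≡ 87 (mod 95)
43^4 ≡ 36 (mod 95)
43^6 ≡ 64 (mod 95)
43^8 ≡ 61 (mod 95)
43^9 ≡ 58 (mod 95)
43^12 ≡ 11 (mod 95)
43^18 ≡ 39 (mod 95)
43^24 ≡ 26 (mod 95)
43^36 ≡ 1 (mod 95) ✓
Hence ord(43) = 36.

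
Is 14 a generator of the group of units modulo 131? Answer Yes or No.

Yes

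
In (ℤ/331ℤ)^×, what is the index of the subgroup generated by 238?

ord(238) | φ(331) = 331 − 1 = 330 = 2 · 3 · 5 · 11.
Divisors of 330: 1, 2, 3, 5, 6, 10, 11, 15, 22, 30, 33, 55, 66, 110, 165, 330.
Evaluate successive powers at the divisors of 330:
238^1 ≡ 238 (mod 331)
238^2 ≡ 43 (mod 331)
238^3 ≡ 304 (mod 331)
238^5 ≡ 163 (mod 331)
238^6 ≡ 67 (mod 331)
238^10 ≡ 89 (mod 331)
238^11 ≡ 329 (mod 331)
238^15 ≡ 274 (mod 331)
238^22 ≡ 4 (mod 331)
238^30 ≡ 270 (mod 331)
238^33 ≡ 323 (mod 331)
238^55 ≡ 299 (mod 331)
238^66 ≡ 64 (mod 331)
238^110 ≡ 31 (mod 331)
238^165 ≡ 1 (mod 331) ✓
So ord_331(238) = 165, hence |⟨238⟩| = 165.
[(Z/331Z)^× : ⟨238⟩] = 330/165 = 2.

2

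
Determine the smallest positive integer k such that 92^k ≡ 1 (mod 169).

ord(92) | φ(169) = φ(13^2) = 13·(13−1) = 156 = 2^2 · 3 · 13.
Divisors of 156: 1, 2, 3, 4, 6, 12, 13, 26, 39, 52, 78, 156.
Check 92^d mod 169 for each divisor in increasing order:
92^1 ≡ 92 (mod 169)
92^2 ≡ 14 (mod 169)
92^3 ≡ 105 (mod 169)
92^4 ≡ 27 (mod 169)
92^6 ≡ 40 (mod 169)
92^12 ≡ 79 (mod 169)
92^13 ≡ 1 (mod 169) ✓
Hence ord(92) = 13.

13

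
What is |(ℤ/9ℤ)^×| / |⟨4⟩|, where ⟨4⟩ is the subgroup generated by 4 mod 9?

2

The order of 4 must divide φ(9) = φ(3^2) = 3·(3−1) = 6 = 2 · 3.
Divisors of 6: 1, 2, 3, 6.
Compute 4^d (mod 9) for the divisors d until we hit 1:
4^1 ≡ 4 (mod 9)
4^2 ≡ 7 (mod 9)
4^3 ≡ 1 (mod 9) ✓
The order of 4 is 3, so the subgroup it generates has 3 elements.
The index is φ(9) / ord(4) = 6 / 3 = 2.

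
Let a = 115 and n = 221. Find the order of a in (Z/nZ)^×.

12

By Lagrange's theorem, ord_221(115) divides φ(221) = φ(13·17) = (13−1)·(17−1) = 12·16 = 192 = 2^6 · 3.
Divisors of 192: 1, 2, 3, 4, 6, 8, 12, 16, 24, 32, 48, 64, 96, 192.
Check 115^d mod 221 for each divisor in increasing order:
115^1 ≡ 115
115^2 ≡ 186
115^3 ≡ 174
115^4 ≡ 120
115^6 ≡ 220
115^8 ≡ 35
115^12 ≡ 1
The smallest such exponent is 12, so the order of 115 is 12.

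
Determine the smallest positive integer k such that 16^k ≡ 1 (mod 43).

7

ord(16) | φ(43) = 43 − 1 = 42 = 2 · 3 · 7.
Divisors of 42: 1, 2, 3, 6, 7, 14, 21, 42.
Check 16^d mod 43 for each divisor in increasing order:
16^1 ≡ 16
16^2 ≡ 41
16^3 ≡ 11
16^6 ≡ 35
16^7 ≡ 1
The smallest such exponent is 7, so the order of 16 is 7.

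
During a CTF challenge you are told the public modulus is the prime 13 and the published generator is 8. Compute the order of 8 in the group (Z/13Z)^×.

4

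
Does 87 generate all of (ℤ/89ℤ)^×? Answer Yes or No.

φ(89) = 89 − 1 = 88 = 2^3 · 11.
Test 87^(88/q) mod 89 for each prime factor q of 88:
87^44 ≡ 1 (mod 89)  [q = 2: ≡ 1 ✗]
87^8 ≡ 78 (mod 89)  [q = 11: ≢ 1 ✓]
The check at q = 2 fails, so 87 generates a proper subgroup.

No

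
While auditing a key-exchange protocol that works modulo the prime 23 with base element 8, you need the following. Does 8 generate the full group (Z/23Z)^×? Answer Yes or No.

No

φ(23) = 23 − 1 = 22 = 2 · 11.
Test 8^(22/q) mod 23 for each prime factor q of 22:
8^11 ≡ 1 (mod 23)  [q = 2: ≡ 1 ✗]
8^2 ≡ 18 (mod 23)  [q = 11: ≢ 1 ✓]
Since 8^11 ≡ 1, the order of 8 divides 11 < 22, so 8 is not a primitive root.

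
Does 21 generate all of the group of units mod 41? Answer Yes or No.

φ(41) = 41 − 1 = 40 = 2^3 · 5.
21 is a primitive root mod 41 iff 21^(φ(41)/q) ≢ 1 for every prime q | φ(41), i.e. q ∈ {2, 5}.
21^20 ≡ 1 (mod 41)  [q = 2: ≡ 1 ✗]
21^8 ≡ 37 (mod 41)  [q = 5: ≢ 1 ✓]
Since 21^20 ≡ 1, the order of 21 divides 20 < 40, so 21 is not a primitive root.

No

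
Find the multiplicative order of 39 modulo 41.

By Lagrange's theorem, ord_41(39) divides φ(41) = 41 − 1 = 40 = 2^3 · 5.
Divisors of 40: 1, 2, 4, 5, 8, 10, 20, 40.
Check 39^d mod 41 for each divisor in increasing order:
39^1 ≡ 39 (mod 41)
39^2 ≡ 4 (mod 41)
39^4 ≡ 16 (mod 41)
39^5 ≡ 9 (mod 41)
39^8 ≡ 10 (mod 41)
39^10 ≡ 40 (mod 41)
39^20 ≡ 1 (mod 41) ✓
Hence ord(39) = 20.

20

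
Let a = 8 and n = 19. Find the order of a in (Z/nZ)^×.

6

Since 8 ∈ (Z/19Z)^×, its order divides φ(19) = 19 − 1 = 18 = 2 · 3^2.
Divisors of 18: 1, 2, 3, 6, 9, 18.
Test each divisor d:
8^1 ≡ 8
8^2 ≡ 7
8^3 ≡ 18
8^6 ≡ 1
The smallest such exponent is 6, so the order of 8 is 6.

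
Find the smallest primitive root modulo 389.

φ(389) = 389 − 1 = 388 = 2^2 · 97.
g is a primitive root iff g^(388/q) ≢ 1 (mod 389) for each prime q ∈ {2, 97}.
g = 2: 2^194 ≡ 388; 2^4 ≡ 16 — none is 1, so 2 is a primitive root.
The smallest primitive root modulo 389 is 2.

2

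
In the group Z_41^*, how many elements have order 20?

φ(41) = 41 − 1 = 40 = 2^3 · 5.
(Z/41Z)^× is cyclic (|G| = 40); a cyclic group of order m has exactly φ(d) elements of each order d | m, and none otherwise.
20 = 2^2 · 5 divides 40, and φ(20) = 8.

8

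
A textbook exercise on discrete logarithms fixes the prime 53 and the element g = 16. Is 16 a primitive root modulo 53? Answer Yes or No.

φ(53) = 53 − 1 = 52 = 2^2 · 13.
It suffices to check that the order of 16 is not a proper divisor of 52: compute 16^(52/q) for q ∈ {2, 13}.
16^26 ≡ 1 (mod 53)  [q = 2: ≡ 1 ✗]
16^4 ≡ 28 (mod 53)  [q = 13: ≢ 1 ✓]
16^26 ≡ 1 shows ord(16) | 26, strictly less than φ(53); not a primitive root.

No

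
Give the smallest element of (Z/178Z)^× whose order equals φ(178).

3

φ(178) = φ(2)·φ(89) = 1·88 = 88 = 2^3 · 11.
Test candidates g = 2, 3, … against the prime factors q ∈ {2, 11} of φ(178): g is a generator iff g^(88/q) ≢ 1 for every such q.
g = 2: gcd(2, 178) = 2 > 1, not a unit — skip.
g = 3: 3^44 ≡ 177; 3^8 ≡ 153 — none is 1, so 3 is a primitive root.
So 3 is the smallest generator of (Z/178Z)^×.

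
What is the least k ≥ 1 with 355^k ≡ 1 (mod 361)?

342

ord(355) | φ(361) = φ(19^2) = 19·(19−1) = 342 = 2 · 3^2 · 19.
Divisors of 342: 1, 2, 3, 6, 9, 18, 19, 38, 57, 114, 171, 342.
Check 355^d mod 361 for each divisor in increasing order:
355^1 ≡ 355 (mod 361)
355^2 ≡ 36 (mod 361)
355^3 ≡ 145 (mod 361)
355^6 ≡ 87 (mod 361)
355^9 ≡ 341 (mod 361)
355^18 ≡ 39 (mod 361)
355^19 ≡ 127 (mod 361)
355^38 ≡ 245 (mod 361)
355^57 ≡ 69 (mod 361)
355^114 ≡ 68 (mod 361)
355^171 ≡ 360 (mod 361)
355^342 ≡ 1 (mod 361) ✓
Hence ord(355) = 342.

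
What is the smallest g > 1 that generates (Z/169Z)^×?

φ(169) = φ(13^2) = 13·(13−1) = 156 = 2^2 · 3 · 13.
g is a primitive root iff g^(156/q) ≢ 1 (mod 169) for each prime q ∈ {2, 3, 13}.
g = 2: 2^78 ≡ 168; 2^52 ≡ 146; 2^12 ≡ 40 — none is 1, so 2 is a primitive root.
The smallest primitive root modulo 169 is 2.

2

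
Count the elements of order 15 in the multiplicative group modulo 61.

φ(61) = 61 − 1 = 60 = 2^2 · 3 · 5.
Since (Z/61Z)^× is cyclic of order 60, the number of elements of order d is φ(d) when d | 60 and 0 otherwise.
15 = 3 · 5 divides 60, and φ(15) = 8.

8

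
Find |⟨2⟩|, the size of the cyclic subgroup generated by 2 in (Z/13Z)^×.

12

Since 2 ∈ (Z/13Z)^×, its order divides φ(13) = 13 − 1 = 12 = 2^2 · 3.
Divisors of 12: 1, 2, 3, 4, 6, 12.
Compute 2^d (mod 13) for the divisors d until we hit 1:
2^1 ≡ 2 (mod 13)
2^2 ≡ 4 (mod 13)
2^3 ≡ 8 (mod 13)
2^4 ≡ 3 (mod 13)
2^6 ≡ 12 (mod 13)
2^12 ≡ 1 (mod 13) ✓
The smallest such exponent is 12, so the order of 2 is 12.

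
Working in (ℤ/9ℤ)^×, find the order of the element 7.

3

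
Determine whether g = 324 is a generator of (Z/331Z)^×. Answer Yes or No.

φ(331) = 331 − 1 = 330 = 2 · 3 · 5 · 11.
Test 324^(330/q) mod 331 for each prime factor q of 330:
324^165 ≡ 1 (mod 331)  [q = 2: ≡ 1 ✗]
324^110 ≡ 1 (mod 331)  [q = 3: ≡ 1 ✗]
324^66 ≡ 64 (mod 331)  [q = 5: ≢ 1 ✓]
324^30 ≡ 111 (mod 331)  [q = 11: ≢ 1 ✓]
Since 324^165 ≡ 1, the order of 324 divides 165 < 330, so 324 is not a primitive root.

No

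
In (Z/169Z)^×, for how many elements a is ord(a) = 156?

φ(169) = φ(13^2) = 13·(13−1) = 156 = 2^2 · 3 · 13.
In a cyclic group of order 156, there are φ(d) elements of order d for each divisor d of 156, and zero for non-divisors.
156 = 2^2 · 3 · 13 divides 156, and φ(156) = 48.

48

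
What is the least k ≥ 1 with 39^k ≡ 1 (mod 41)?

20

The order of 39 must divide φ(41) = 41 − 1 = 40 = 2^3 · 5.
Divisors of 40: 1, 2, 4, 5, 8, 10, 20, 40.
Compute 39^d (mod 41) for the divisors d until we hit 1:
39^1 ≡ 39 (mod 41)
39^2 ≡ 4 (mod 41)
39^4 ≡ 16 (mod 41)
39^5 ≡ 9 (mod 41)
39^8 ≡ 10 (mod 41)
39^10 ≡ 40 (mod 41)
39^20 ≡ 1 (mod 41) ✓
The smallest such exponent is 20, so the order of 39 is 20.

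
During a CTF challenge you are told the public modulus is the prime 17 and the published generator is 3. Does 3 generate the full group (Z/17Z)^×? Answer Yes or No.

φ(17) = 17 − 1 = 16 = 2^4.
Test 3^(16/q) mod 17 for each prime factor q of 16:
3^8 ≡ 16 (mod 17)  [q = 2: ≢ 1 ✓]
All checks pass, so 3 has order 16 and is a primitive root modulo 17.

Yes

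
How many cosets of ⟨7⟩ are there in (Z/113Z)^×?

8

The order of 7 must divide φ(113) = 113 − 1 = 112 = 2^4 · 7.
Divisors of 112: 1, 2, 4, 7, 8, 14, 16, 28, 56, 112.
Check 7^d mod 113 for each divisor in increasing order:
7^1 ≡ 7
7^2 ≡ 49
7^4 ≡ 28
7^7 ≡ 112
7^8 ≡ 106
7^14 ≡ 1
The order of 7 is 14, so the subgroup it generates has 14 elements.
[(Z/113Z)^× : ⟨7⟩] = 112/14 = 8.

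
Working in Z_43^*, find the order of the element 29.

The order of 29 must divide φ(43) = 43 − 1 = 42 = 2 · 3 · 7.
Divisors of 42: 1, 2, 3, 6, 7, 14, 21, 42.
Compute 29^d (mod 43) for the divisors d until we hit 1:
29^1 ≡ 29
29^2 ≡ 24
29^3 ≡ 8
29^6 ≡ 21
29^7 ≡ 7
29^14 ≡ 6
29^21 ≡ 42
29^42 ≡ 1
So ord_43(29) = 42.

42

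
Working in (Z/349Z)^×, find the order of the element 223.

The order of 223 must divide φ(349) = 349 − 1 = 348 = 2^2 · 3 · 29.
Divisors of 348: 1, 2, 3, 4, 6, 12, 29, 58, 87, 116, 174, 348.
Compute 223^d (mod 349) for the divisors d until we hit 1:
223^1 ≡ 223 (mod 349)
223^2 ≡ 171 (mod 349)
223^3 ≡ 92 (mod 349)
223^4 ≡ 274 (mod 349)
223^6 ≡ 88 (mod 349)
223^12 ≡ 66 (mod 349)
223^29 ≡ 348 (mod 349)
223^58 ≡ 1 (mod 349) ✓
So ord_349(223) = 58.

58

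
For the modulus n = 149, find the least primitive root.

2

φ(149) = 149 − 1 = 148 = 2^2 · 37.
g is a primitive root iff g^(148/q) ≢ 1 (mod 149) for each prime q ∈ {2, 37}.
g = 2: 2^74 ≡ 148; 2^4 ≡ 16 — none is 1, so 2 is a primitive root.
So 2 is the smallest generator of (Z/149Z)^×.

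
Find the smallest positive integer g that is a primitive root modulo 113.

φ(113) = 113 − 1 = 112 = 2^4 · 7.
g is a primitive root iff g^(112/q) ≢ 1 (mod 113) for each prime q ∈ {2, 7}.
g = 2: 2^56 ≡ 1 — hits 1, so not a primitive root.
g = 3: 3^56 ≡ 112; 3^16 ≡ 49 — none is 1, so 3 is a primitive root.
The smallest primitive root modulo 113 is 3.

3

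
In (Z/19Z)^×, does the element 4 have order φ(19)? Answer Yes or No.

φ(19) = 19 − 1 = 18 = 2 · 3^2.
An element g generates (Z/19Z)^× iff g^(18/q) ≢ 1 (mod 19) for each prime q ∈ {2, 3}.
4^9 ≡ 1 (mod 19)  [q = 2: ≡ 1 ✗]
4^6 ≡ 11 (mod 19)  [q = 3: ≢ 1 ✓]
The check at q = 2 fails, so 4 generates a proper subgroup.

No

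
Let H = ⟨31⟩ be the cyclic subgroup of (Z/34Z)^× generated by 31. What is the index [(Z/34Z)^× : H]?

ord(31) | φ(34) = φ(2)·φ(17) = 1·16 = 16 = 2^4.
Divisors of 16: 1, 2, 4, 8, 16.
Check 31^d mod 34 for each divisor in increasing order:
31^1 ≡ 31 (mod 34)
31^2 ≡ 9 (mod 34)
31^4 ≡ 13 (mod 34)
31^8 ≡ 33 (mod 34)
31^16 ≡ 1 (mod 34) ✓
Thus |⟨31⟩| = ord(31) = 16.
The index is φ(34) / ord(31) = 16 / 16 = 1.

1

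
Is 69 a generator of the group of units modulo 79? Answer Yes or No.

φ(79) = 79 − 1 = 78 = 2 · 3 · 13.
It suffices to check that the order of 69 is not a proper divisor of 78: compute 69^(78/q) for q ∈ {2, 3, 13}.
69^39 ≡ 78 (mod 79)  [q = 2: ≢ 1 ✓]
69^26 ≡ 1 (mod 79)  [q = 3: ≡ 1 ✗]
69^6 ≡ 18 (mod 79)  [q = 13: ≢ 1 ✓]
69^26 ≡ 1 shows ord(69) | 26, strictly less than φ(79); not a primitive root.

No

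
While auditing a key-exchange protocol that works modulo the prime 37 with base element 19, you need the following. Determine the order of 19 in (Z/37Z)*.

36

The order of 19 must divide φ(37) = 37 − 1 = 36 = 2^2 · 3^2.
Divisors of 36: 1, 2, 3, 4, 6, 9, 12, 18, 36.
Compute 19^d (mod 37) for the divisors d until we hit 1:
19^1 ≡ 19 (mod 37)
19^2 ≡ 28 (mod 37)
19^3 ≡ 14 (mod 37)
19^4 ≡ 7 (mod 37)
19^6 ≡ 11 (mod 37)
19^9 ≡ 6 (mod 37)
19^12 ≡ 10 (mod 37)
19^18 ≡ 36 (mod 37)
19^36 ≡ 1 (mod 37) ✓
So ord_37(19) = 36.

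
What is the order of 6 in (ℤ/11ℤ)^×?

Since 6 ∈ (Z/11Z)^×, its order divides φ(11) = 11 − 1 = 10 = 2 · 5.
Divisors of 10: 1, 2, 5, 10.
Evaluate successive powers at the divisors of 10:
6^1 ≡ 6
6^2 ≡ 3
6^5 ≡ 10
6^10 ≡ 1
Therefore the multiplicative order of 6 modulo 11 is 10.

10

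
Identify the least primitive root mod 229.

φ(229) = 229 − 1 = 228 = 2^2 · 3 · 19.
g is a primitive root iff g^(228/q) ≢ 1 (mod 229) for each prime q ∈ {2, 3, 19}.
g = 2: 2^114 ≡ 228; 2^76 ≡ 1 — hits 1, so not a primitive root.
g = 3: 3^114 ≡ 1 — hits 1, so not a primitive root.
g = 4: 4^114 ≡ 1 — hits 1, so not a primitive root.
g = 5: 5^114 ≡ 1 — hits 1, so not a primitive root.
g = 6: 6^114 ≡ 228; 6^76 ≡ 134; 6^12 ≡ 165 — none is 1, so 6 is a primitive root.
So 6 is the smallest generator of (Z/229Z)^×.

6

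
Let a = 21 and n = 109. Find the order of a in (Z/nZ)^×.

By Lagrange's theorem, ord_109(21) divides φ(109) = 109 − 1 = 108 = 2^2 · 3^3.
Divisors of 108: 1, 2, 3, 4, 6, 9, 12, 18, 27, 36, 54, 108.
Test each divisor d:
21^1 ≡ 21 (mod 109)
21^2 ≡ 5 (mod 109)
21^3 ≡ 105 (mod 109)
21^4 ≡ 25 (mod 109)
21^6 ≡ 16 (mod 109)
21^9 ≡ 45 (mod 109)
21^12 ≡ 38 (mod 109)
21^18 ≡ 63 (mod 109)
21^27 ≡ 1 (mod 109) ✓
Therefore the multiplicative order of 21 modulo 109 is 27.

27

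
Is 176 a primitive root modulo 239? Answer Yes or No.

φ(239) = 239 − 1 = 238 = 2 · 7 · 17.
176 is a primitive root mod 239 iff 176^(φ(239)/q) ≢ 1 for every prime q | φ(239), i.e. q ∈ {2, 7, 17}.
176^119 ≡ 1 (mod 239)  [q = 2: ≡ 1 ✗]
176^34 ≡ 98 (mod 239)  [q = 7: ≢ 1 ✓]
176^14 ≡ 216 (mod 239)  [q = 17: ≢ 1 ✓]
Since 176^119 ≡ 1, the order of 176 divides 119 < 238, so 176 is not a primitive root.

No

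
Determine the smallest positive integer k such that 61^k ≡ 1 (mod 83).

Since 61 ∈ (Z/83Z)^×, its order divides φ(83) = 83 − 1 = 82 = 2 · 41.
Divisors of 82: 1, 2, 41, 82.
Compute 61^d (mod 83) for the divisors d until we hit 1:
61^1 ≡ 61 (mod 83)
61^2 ≡ 69 (mod 83)
61^41 ≡ 1 (mod 83) ✓
So ord_83(61) = 41.

41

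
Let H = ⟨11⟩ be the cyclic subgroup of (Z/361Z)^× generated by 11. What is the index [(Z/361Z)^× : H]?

6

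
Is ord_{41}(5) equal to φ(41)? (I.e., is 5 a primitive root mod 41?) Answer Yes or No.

No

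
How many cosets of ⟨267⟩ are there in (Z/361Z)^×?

18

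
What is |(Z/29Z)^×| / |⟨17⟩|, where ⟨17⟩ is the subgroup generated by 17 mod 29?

ord(17) | φ(29) = 29 − 1 = 28 = 2^2 · 7.
Divisors of 28: 1, 2, 4, 7, 14, 28.
Check 17^d mod 29 for each divisor in increasing order:
17^1 ≡ 17 (mod 29)
17^2 ≡ 28 (mod 29)
17^4 ≡ 1 (mod 29) ✓
So ord_29(17) = 4, hence |⟨17⟩| = 4.
Index = |(Z/29Z)^×| / |⟨17⟩| = 28 / 4 = 7.

7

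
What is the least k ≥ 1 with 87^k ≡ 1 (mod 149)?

By Lagrange's theorem, ord_149(87) divides φ(149) = 149 − 1 = 148 = 2^2 · 37.
Divisors of 148: 1, 2, 4, 37, 74, 148.
Compute 87^d (mod 149) for the divisors d until we hit 1:
87^1 ≡ 87
87^2 ≡ 119
87^4 ≡ 6
87^37 ≡ 44
87^74 ≡ 148
87^148 ≡ 1
Therefore the multiplicative order of 87 modulo 149 is 148.

148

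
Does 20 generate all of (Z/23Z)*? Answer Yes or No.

Yes

φ(23) = 23 − 1 = 22 = 2 · 11.
An element g generates (Z/23Z)^× iff g^(22/q) ≢ 1 (mod 23) for each prime q ∈ {2, 11}.
20^11 ≡ 22 (mod 23)  [q = 2: ≢ 1 ✓]
20^2 ≡ 9 (mod 23)  [q = 11: ≢ 1 ✓]
Every test exponent gives a nontrivial residue, hence 20 generates the full group.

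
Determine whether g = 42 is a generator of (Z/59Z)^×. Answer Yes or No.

Yes

φ(59) = 59 − 1 = 58 = 2 · 29.
It suffices to check that the order of 42 is not a proper divisor of 58: compute 42^(58/q) for q ∈ {2, 29}.
42^29 ≡ 58 (mod 59)  [q = 2: ≢ 1 ✓]
42^2 ≡ 53 (mod 59)  [q = 29: ≢ 1 ✓]
All checks pass, so 42 has order 58 and is a primitive root modulo 59.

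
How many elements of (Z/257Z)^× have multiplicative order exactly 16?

8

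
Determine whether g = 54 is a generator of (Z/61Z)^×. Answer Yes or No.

Yes

φ(61) = 61 − 1 = 60 = 2^2 · 3 · 5.
It suffices to check that the order of 54 is not a proper divisor of 60: compute 54^(60/q) for q ∈ {2, 3, 5}.
54^30 ≡ 60 (mod 61)  [q = 2: ≢ 1 ✓]
54^20 ≡ 47 (mod 61)  [q = 3: ≢ 1 ✓]
54^12 ≡ 34 (mod 61)  [q = 5: ≢ 1 ✓]
All checks pass, so 54 has order 60 and is a primitive root modulo 61.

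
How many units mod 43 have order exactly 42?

φ(43) = 43 − 1 = 42 = 2 · 3 · 7.
(Z/43Z)^× is cyclic (|G| = 42); a cyclic group of order m has exactly φ(d) elements of each order d | m, and none otherwise.
42 = 2 · 3 · 7 divides 42, and φ(42) = 12.

12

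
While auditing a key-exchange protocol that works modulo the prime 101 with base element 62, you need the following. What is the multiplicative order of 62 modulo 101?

20

By Lagrange's theorem, ord_101(62) divides φ(101) = 101 − 1 = 100 = 2^2 · 5^2.
Divisors of 100: 1, 2, 4, 5, 10, 20, 25, 50, 100.
Check 62^d mod 101 for each divisor in increasing order:
62^1 ≡ 62
62^2 ≡ 6
62^4 ≡ 36
62^5 ≡ 10
62^10 ≡ 100
62^20 ≡ 1
So ord_101(62) = 20.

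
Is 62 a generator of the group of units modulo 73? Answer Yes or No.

Yes

φ(73) = 73 − 1 = 72 = 2^3 · 3^2.
An element g generates (Z/73Z)^× iff g^(72/q) ≢ 1 (mod 73) for each prime q ∈ {2, 3}.
62^36 ≡ 72 (mod 73)  [q = 2: ≢ 1 ✓]
62^24 ≡ 8 (mod 73)  [q = 3: ≢ 1 ✓]
Every test exponent gives a nontrivial residue, hence 62 generates the full group.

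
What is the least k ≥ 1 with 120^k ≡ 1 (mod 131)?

The order of 120 must divide φ(131) = 131 − 1 = 130 = 2 · 5 · 13.
Divisors of 130: 1, 2, 5, 10, 13, 26, 65, 130.
Check 120^d mod 131 for each divisor in increasing order:
120^1 ≡ 120 (mod 131)
120^2 ≡ 121 (mod 131)
120^5 ≡ 79 (mod 131)
120^10 ≡ 84 (mod 131)
120^13 ≡ 70 (mod 131)
120^26 ≡ 53 (mod 131)
120^65 ≡ 130 (mod 131)
120^130 ≡ 1 (mod 131) ✓
The smallest such exponent is 130, so the order of 120 is 130.

130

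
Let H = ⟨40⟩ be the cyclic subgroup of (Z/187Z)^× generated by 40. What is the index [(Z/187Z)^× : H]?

2

By Lagrange's theorem, ord_187(40) divides φ(187) = φ(11·17) = (11−1)·(17−1) = 10·16 = 160 = 2^5 · 5.
Divisors of 160: 1, 2, 4, 5, 8, 10, 16, 20, 32, 40, 80, 160.
Check 40^d mod 187 for each divisor in increasing order:
40^1 ≡ 40
40^2 ≡ 104
40^4 ≡ 157
40^5 ≡ 109
40^8 ≡ 152
40^10 ≡ 100
40^16 ≡ 103
40^20 ≡ 89
40^32 ≡ 137
40^40 ≡ 67
40^80 ≡ 1
The order of 40 is 80, so the subgroup it generates has 80 elements.
Index = |(Z/187Z)^×| / |⟨40⟩| = 160 / 80 = 2.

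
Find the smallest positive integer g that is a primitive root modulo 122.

φ(122) = φ(2)·φ(61) = 1·60 = 60 = 2^2 · 3 · 5.
Test candidates g = 2, 3, … against the prime factors q ∈ {2, 3, 5} of φ(122): g is a generator iff g^(60/q) ≢ 1 for every such q.
g = 2: gcd(2, 122) = 2 > 1, not a unit — skip.
g = 3: 3^30 ≡ 1 — hits 1, so not a primitive root.
g = 4: gcd(4, 122) = 2 > 1, not a unit — skip.
g = 5: 5^30 ≡ 1 — hits 1, so not a primitive root.
g = 6: gcd(6, 122) = 2 > 1, not a unit — skip.
g = 7: 7^30 ≡ 121; 7^20 ≡ 47; 7^12 ≡ 95 — none is 1, so 7 is a primitive root.
Hence the least primitive root of 122 is 7.

7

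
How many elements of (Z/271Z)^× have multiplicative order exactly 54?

18

φ(271) = 271 − 1 = 270 = 2 · 3^3 · 5.
Since (Z/271Z)^× is cyclic of order 270, the number of elements of order d is φ(d) when d | 270 and 0 otherwise.
54 = 2 · 3^3 divides 270, and φ(54) = 18.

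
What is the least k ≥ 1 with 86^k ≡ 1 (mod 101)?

100

ord(86) | φ(101) = 101 − 1 = 100 = 2^2 · 5^2.
Divisors of 100: 1, 2, 4, 5, 10, 20, 25, 50, 100.
Evaluate successive powers at the divisors of 100:
86^1 ≡ 86 (mod 101)
86^2 ≡ 23 (mod 101)
86^4 ≡ 24 (mod 101)
86^5 ≡ 44 (mod 101)
86^10 ≡ 17 (mod 101)
86^20 ≡ 87 (mod 101)
86^25 ≡ 91 (mod 101)
86^50 ≡ 100 (mod 101)
86^100 ≡ 1 (mod 101) ✓
So ord_101(86) = 100.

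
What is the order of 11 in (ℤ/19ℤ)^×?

3

Since 11 ∈ (Z/19Z)^×, its order divides φ(19) = 19 − 1 = 18 = 2 · 3^2.
Divisors of 18: 1, 2, 3, 6, 9, 18.
Check 11^d mod 19 for each divisor in increasing order:
11^1 ≡ 11 (mod 19)
11^2 ≡ 7 (mod 19)
11^3 ≡ 1 (mod 19) ✓
The smallest such exponent is 3, so the order of 11 is 3.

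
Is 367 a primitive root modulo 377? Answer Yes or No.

No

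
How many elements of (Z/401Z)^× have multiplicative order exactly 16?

8

φ(401) = 401 − 1 = 400 = 2^4 · 5^2.
(Z/401Z)^× is cyclic (|G| = 400); a cyclic group of order m has exactly φ(d) elements of each order d | m, and none otherwise.
16 = 2^4 divides 400, and φ(16) = 8.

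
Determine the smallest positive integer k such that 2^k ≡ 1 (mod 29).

Since 2 ∈ (Z/29Z)^×, its order divides φ(29) = 29 − 1 = 28 = 2^2 · 7.
Divisors of 28: 1, 2, 4, 7, 14, 28.
Evaluate successive powers at the divisors of 28:
2^1 ≡ 2 (mod 29)
2^2 ≡ 4 (mod 29)
2^4 ≡ 16 (mod 29)
2^7 ≡ 12 (mod 29)
2^14 ≡ 28 (mod 29)
2^28 ≡ 1 (mod 29) ✓
Therefore the multiplicative order of 2 modulo 29 is 28.

28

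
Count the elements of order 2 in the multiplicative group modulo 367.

1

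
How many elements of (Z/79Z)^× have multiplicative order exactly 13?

12

φ(79) = 79 − 1 = 78 = 2 · 3 · 13.
(Z/79Z)^× is cyclic (|G| = 78); a cyclic group of order m has exactly φ(d) elements of each order d | m, and none otherwise.
13 | 78, and φ(13) = 13 − 1 = 12.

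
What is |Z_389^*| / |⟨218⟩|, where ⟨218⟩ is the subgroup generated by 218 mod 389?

2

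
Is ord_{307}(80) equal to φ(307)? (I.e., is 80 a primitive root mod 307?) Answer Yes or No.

Yes

φ(307) = 307 − 1 = 306 = 2 · 3^2 · 17.
An element g generates (Z/307Z)^× iff g^(306/q) ≢ 1 (mod 307) for each prime q ∈ {2, 3, 17}.
80^153 ≡ 306 (mod 307)  [q = 2: ≢ 1 ✓]
80^102 ≡ 289 (mod 307)  [q = 3: ≢ 1 ✓]
80^18 ≡ 235 (mod 307)  [q = 17: ≢ 1 ✓]
None equal 1, so ord_307(80) = 306: 80 is a primitive root.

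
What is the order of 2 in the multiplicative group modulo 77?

30

The order of 2 must divide φ(77) = φ(7·11) = (7−1)·(11−1) = 6·10 = 60 = 2^2 · 3 · 5.
Divisors of 60: 1, 2, 3, 4, 5, 6, 10, 12, 15, 20, 30, 60.
Evaluate successive powers at the divisors of 60:
2^1 ≡ 2 (mod 77)
2^2 ≡ 4 (mod 77)
2^3 ≡ 8 (mod 77)
2^4 ≡ 16 (mod 77)
2^5 ≡ 32 (mod 77)
2^6 ≡ 64 (mod 77)
2^10 ≡ 23 (mod 77)
2^12 ≡ 15 (mod 77)
2^15 ≡ 43 (mod 77)
2^20 ≡ 67 (mod 77)
2^30 ≡ 1 (mod 77) ✓
So ord_77(2) = 30.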